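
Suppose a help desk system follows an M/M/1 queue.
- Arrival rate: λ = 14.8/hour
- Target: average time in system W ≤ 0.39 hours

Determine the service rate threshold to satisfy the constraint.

For M/M/1: W = 1/(μ-λ)
Need W ≤ 0.39, so 1/(μ-λ) ≤ 0.39
μ - λ ≥ 1/0.39 = 2.5641
μ ≥ 14.8 + 2.5641 = 17.3641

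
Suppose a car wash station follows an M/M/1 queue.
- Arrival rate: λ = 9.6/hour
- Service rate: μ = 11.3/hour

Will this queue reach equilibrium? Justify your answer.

Stability requires ρ = λ/(cμ) < 1
ρ = 9.6/(1 × 11.3) = 9.6/11.30 = 0.8496
Since 0.8496 < 1, the system is STABLE.
The server is busy 84.96% of the time.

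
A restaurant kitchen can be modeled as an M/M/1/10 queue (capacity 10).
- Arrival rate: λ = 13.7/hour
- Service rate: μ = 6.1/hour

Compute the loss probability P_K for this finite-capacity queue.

ρ = λ/μ = 13.7/6.1 = 2.2459
P₀ = (1-ρ)/(1-ρ^(K+1)) = (1-2.2459)/(1-2.2459^11) = -1.2459/-7332.2175 = 0.0001699
P_K = P₀×ρ^K = 0.0001699 × 2.2459^10 = 0.0001699 × 3265.1576 = 0.5548
Blocking probability = 55.48%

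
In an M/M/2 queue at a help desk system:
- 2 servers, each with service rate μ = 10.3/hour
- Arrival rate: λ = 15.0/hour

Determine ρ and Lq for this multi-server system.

Traffic intensity: ρ = λ/(cμ) = 15.0/(2×10.3) = 0.7282
Since ρ = 0.7282 < 1, system is stable.
Offered load a = λ/μ = cρ = 15.0/10.3 = 1.4563
P₀ = [ Σₙ₌₀^1 aⁿ/n! + a^2/(2!(1-ρ)) ]⁻¹
Σ = a^0/0! + a^1/1! = 1.0000 + 1.4563 = 2.4563
a^2/(2!(1-ρ)) = 2.1208/(2 × 0.27184) = 3.9008
P₀ = 1/(2.4563 + 3.9008) = 0.1573
Lq = P₀·a^2·ρ / (2!(1-ρ)²) = 0.1573 × 2.1208 × 0.7282 / (2 × 0.07390) = 1.6436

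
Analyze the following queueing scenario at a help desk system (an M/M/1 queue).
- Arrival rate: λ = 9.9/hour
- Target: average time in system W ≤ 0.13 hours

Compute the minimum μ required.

For M/M/1: W = 1/(μ-λ)
Need W ≤ 0.13, so 1/(μ-λ) ≤ 0.13
μ - λ ≥ 1/0.13 = 7.6923
μ ≥ 9.9 + 7.6923 = 17.5923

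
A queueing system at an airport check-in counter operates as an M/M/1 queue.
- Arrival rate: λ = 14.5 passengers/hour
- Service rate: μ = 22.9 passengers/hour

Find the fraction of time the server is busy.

Server utilization: ρ = λ/μ
ρ = 14.5/22.9 = 0.6332
The server is busy 63.32% of the time.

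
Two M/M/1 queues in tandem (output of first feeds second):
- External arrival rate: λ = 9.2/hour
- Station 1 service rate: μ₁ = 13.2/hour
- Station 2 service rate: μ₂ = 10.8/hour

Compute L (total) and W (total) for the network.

By Jackson's theorem, each station behaves as independent M/M/1.
Station 1: ρ₁ = 9.2/13.2 = 0.6970, L₁ = ρ₁/(1-ρ₁) = λ/(μ₁-λ) = 9.2/4.00 = 2.3000
Station 2: ρ₂ = 9.2/10.8 = 0.8519, L₂ = ρ₂/(1-ρ₂) = λ/(μ₂-λ) = 9.2/1.60 = 5.7500
Total: L = L₁ + L₂ = 2.3000 + 5.7500 = 8.0500
W = L/λ = 8.0500/9.2 = 0.8750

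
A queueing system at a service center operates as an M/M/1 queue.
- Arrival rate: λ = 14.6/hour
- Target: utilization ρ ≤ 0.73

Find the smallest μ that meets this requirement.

ρ = λ/μ, so μ = λ/ρ
μ ≥ 14.6/0.73 = 20.0000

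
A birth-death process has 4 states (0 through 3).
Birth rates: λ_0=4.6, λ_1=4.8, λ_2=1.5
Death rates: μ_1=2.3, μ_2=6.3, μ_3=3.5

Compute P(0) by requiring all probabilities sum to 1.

Ratios P(n)/P(0) = (λ₀···λₙ₋₁)/(μ₁···μₙ):
P(1)/P(0) = (4.6)/(2.3) = 2.0000
P(2)/P(0) = (4.6×4.8)/(2.3×6.3) = 1.5238
P(3)/P(0) = (4.6×4.8×1.5)/(2.3×6.3×3.5) = 0.6531

Normalization: ∑ P(n) = 1
P(0) × (1.0000 + 2.0000 + 1.5238 + 0.6531) = 1
P(0) × 5.1769 = 1
P(0) = 1/5.1769 = 0.1932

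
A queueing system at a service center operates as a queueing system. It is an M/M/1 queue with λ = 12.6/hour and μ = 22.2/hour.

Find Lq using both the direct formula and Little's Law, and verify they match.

Method 1 (direct): Lq = λ²/(μ(μ-λ)) = 158.76/(22.2 × 9.60) = 0.7449

Method 2 (Little's Law):
W = 1/(μ-λ) = 1/9.60 = 0.10417
Wq = W - 1/μ = 0.10417 - 0.045045 = 0.05912
Lq = λWq = 12.6 × 0.05912 = 0.7449 ✔ (matches Method 1)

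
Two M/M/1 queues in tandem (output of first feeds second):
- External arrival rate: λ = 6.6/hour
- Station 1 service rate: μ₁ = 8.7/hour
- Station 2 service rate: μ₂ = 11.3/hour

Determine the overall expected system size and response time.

By Jackson's theorem, each station behaves as independent M/M/1.
Station 1: ρ₁ = 6.6/8.7 = 0.7586, L₁ = ρ₁/(1-ρ₁) = λ/(μ₁-λ) = 6.6/2.10 = 3.14286
Station 2: ρ₂ = 6.6/11.3 = 0.5841, L₂ = ρ₂/(1-ρ₂) = λ/(μ₂-λ) = 6.6/4.70 = 1.40426
Total: L = L₁ + L₂ = 3.14286 + 1.40426 = 4.5471
W = L/λ = 4.5471/6.6 = 0.6890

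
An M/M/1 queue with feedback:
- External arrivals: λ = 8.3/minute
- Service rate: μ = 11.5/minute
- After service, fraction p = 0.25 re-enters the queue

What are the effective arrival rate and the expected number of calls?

Effective arrival rate: λ_eff = λ/(1-p) = 8.3/(1-0.25) = 8.3/0.75 = 11.0666667
ρ = λ_eff/μ = 11.0666667/11.5 = 0.96231884
L = ρ/(1-ρ) = 0.96231884/(1-0.96231884) = 25.5385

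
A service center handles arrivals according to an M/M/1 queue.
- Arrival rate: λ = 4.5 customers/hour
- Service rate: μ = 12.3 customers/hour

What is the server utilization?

Server utilization: ρ = λ/μ
ρ = 4.5/12.3 = 0.3659
The server is busy 36.59% of the time.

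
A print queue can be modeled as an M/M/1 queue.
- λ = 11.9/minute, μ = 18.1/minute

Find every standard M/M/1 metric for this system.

Step 1: ρ = λ/μ = 11.9/18.1 = 0.6575
Step 2: L = λ/(μ-λ) = 11.9/6.20 = 1.9194
Step 3: Lq = λ²/(μ(μ-λ)) = 141.61/(18.1×6.20) = 1.2619
Step 4: W = 1/(μ-λ) = 1/6.20 = 0.16129
Step 5: Wq = λ/(μ(μ-λ)) = 11.9/(18.1×6.20) = 0.1060
Step 6: P(0) = 1-ρ = 0.3425
Verify: L = λW = 11.9×0.16129 = 1.9194 ✔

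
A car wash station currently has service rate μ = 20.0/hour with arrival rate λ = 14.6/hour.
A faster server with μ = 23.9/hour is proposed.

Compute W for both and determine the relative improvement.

System 1: ρ₁ = 14.6/20.0 = 0.7300, W₁ = 1/(20.0-14.6) = 0.18519
System 2: ρ₂ = 14.6/23.9 = 0.6109, W₂ = 1/(23.9-14.6) = 0.10753
Improvement: (W₁-W₂)/W₁ = (0.18519-0.10753)/0.18519 = 41.94%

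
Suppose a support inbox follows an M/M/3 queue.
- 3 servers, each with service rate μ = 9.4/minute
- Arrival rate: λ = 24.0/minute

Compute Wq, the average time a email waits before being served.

Traffic intensity: ρ = λ/(cμ) = 24.0/(3×9.4) = 0.8511
Since ρ = 0.8511 < 1, system is stable.
Offered load a = λ/μ = cρ = 24.0/9.4 = 2.5532
P₀ = [ Σₙ₌₀^2 aⁿ/n! + a^3/(3!(1-ρ)) ]⁻¹
Σ = a^0/0! + a^1/1! + a^2/2! = 1.0000 + 2.5532 + 3.2594 = 6.8126
a^3/(3!(1-ρ)) = 16.6437/(6 × 0.148936) = 18.6251
P₀ = 1/(6.8126 + 18.6251) = 0.03931
Lq = P₀·a^3·ρ / (3!(1-ρ)²) = 0.039312 × 16.6437 × 0.85106 / (6 × 0.022182) = 4.1839
Wq = Lq/λ = 4.1839/24.0 = 0.1743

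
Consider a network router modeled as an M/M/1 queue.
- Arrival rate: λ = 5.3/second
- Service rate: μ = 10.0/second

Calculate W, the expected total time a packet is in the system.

First, compute utilization: ρ = λ/μ = 5.3/10.0 = 0.5300
For M/M/1: W = 1/(μ-λ)
W = 1/(10.0-5.3) = 1/4.70
W = 0.2128 seconds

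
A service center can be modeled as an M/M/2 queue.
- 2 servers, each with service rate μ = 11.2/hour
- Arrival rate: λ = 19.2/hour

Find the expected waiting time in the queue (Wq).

Traffic intensity: ρ = λ/(cμ) = 19.2/(2×11.2) = 0.8571
Since ρ = 0.8571 < 1, system is stable.
Offered load a = λ/μ = cρ = 19.2/11.2 = 1.7143
P₀ = [ Σₙ₌₀^1 aⁿ/n! + a^2/(2!(1-ρ)) ]⁻¹
Σ = a^0/0! + a^1/1! = 1.0000 + 1.7143 = 2.7143
a^2/(2!(1-ρ)) = 2.93878/(2 × 0.142857) = 10.2857
P₀ = 1/(2.7143 + 10.2857) = 0.07692
Lq = P₀·a^2·ρ / (2!(1-ρ)²) = 0.076923 × 2.9388 × 0.85714 / (2 × 0.020408) = 4.7473
Wq = Lq/λ = 4.7473/19.2 = 0.2473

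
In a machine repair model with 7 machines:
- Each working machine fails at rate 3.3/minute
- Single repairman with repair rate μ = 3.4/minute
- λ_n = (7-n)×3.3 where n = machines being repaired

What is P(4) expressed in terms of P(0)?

P(4)/P(0) = ∏_{i=0}^{4-1} λ_i/μ_{i+1}
= (7-0)×3.3/3.4 × (7-1)×3.3/3.4 × (7-2)×3.3/3.4 × (7-3)×3.3/3.4
= 745.4515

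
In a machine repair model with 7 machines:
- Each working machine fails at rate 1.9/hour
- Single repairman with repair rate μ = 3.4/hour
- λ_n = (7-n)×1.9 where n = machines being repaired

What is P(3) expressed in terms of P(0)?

P(3)/P(0) = ∏_{i=0}^{3-1} λ_i/μ_{i+1}
= (7-0)×1.9/3.4 × (7-1)×1.9/3.4 × (7-2)×1.9/3.4
= 36.6474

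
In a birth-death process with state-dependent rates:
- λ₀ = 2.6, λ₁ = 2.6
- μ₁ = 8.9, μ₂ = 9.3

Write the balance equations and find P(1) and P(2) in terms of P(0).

Balance equations:
State 0: λ₀P₀ = μ₁P₁ → P₁ = (λ₀/μ₁)P₀ = (2.6/8.9)P₀ = 0.2921P₀
State 1: P₂ = (λ₀λ₁)/(μ₁μ₂)P₀ = (2.6×2.6)/(8.9×9.3)P₀ = 0.08167P₀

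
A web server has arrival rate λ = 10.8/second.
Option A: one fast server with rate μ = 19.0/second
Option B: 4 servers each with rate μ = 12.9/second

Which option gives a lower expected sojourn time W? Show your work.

Option A: single server μ = 19.0 (M/M/1)
  ρ_A = 10.8/19.0 = 0.5684
  W_A = 1/(μ-λ) = 1/(19.0-10.8) = 1/8.20 = 0.1220

Option B: 4 servers μ = 12.9 (M/M/4)
  ρ_B = λ/(cμ) = 10.8/(4×12.9) = 0.2093
  Offered load a = λ/μ = cρ = 10.8/12.9 = 0.8372
  P₀ = [ Σₙ₌₀^3 aⁿ/n! + a^4/(4!(1-ρ)) ]⁻¹
  Σ = a^0/0! + a^1/1! + a^2/2! + a^3/3! = 1.0000 + 0.8372 + 0.3505 + 0.09780 = 2.2855
  a^4/(4!(1-ρ)) = 0.4913/(24 × 0.7907) = 0.02589
  P₀ = 1/(2.2855 + 0.02589) = 0.4326
  Lq = P₀·a^4·ρ / (4!(1-ρ)²) = 0.4326 × 0.4913 × 0.2093 / (24 × 0.6252) = 0.002965
  Wq_B = Lq/λ = 0.002965/10.8 = 0.0002745
  W_B = Wq_B + 1/μ = 0.0002745 + 0.07752 = 0.07779

Since W_B = 0.07779 < W_A = 0.1220, Option B (multiple servers) has the shorter time in system.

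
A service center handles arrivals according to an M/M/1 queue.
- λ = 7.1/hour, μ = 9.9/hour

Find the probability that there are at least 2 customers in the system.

ρ = λ/μ = 7.1/9.9 = 0.71717
P(N ≥ n) = ρⁿ
P(N ≥ 2) = 0.71717^2
P(N ≥ 2) = 0.5143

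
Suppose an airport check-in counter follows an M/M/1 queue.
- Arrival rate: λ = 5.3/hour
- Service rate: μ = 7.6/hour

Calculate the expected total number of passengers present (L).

ρ = λ/μ = 5.3/7.6 = 0.6974
For M/M/1: L = λ/(μ-λ)
L = 5.3/(7.6-5.3) = 5.3/2.30
L = 2.3043 passengers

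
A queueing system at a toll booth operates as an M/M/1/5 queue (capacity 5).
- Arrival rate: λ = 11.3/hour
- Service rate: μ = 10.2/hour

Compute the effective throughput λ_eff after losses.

ρ = λ/μ = 11.3/10.2 = 1.10784
P₀ = (1-ρ)/(1-ρ^(K+1)) = (1-1.10784)/(1-1.10784^6) = -0.10784/-0.84868 = 0.1271
P_K = P₀×ρ^K = 0.12707 × 1.10784^5 = 0.12707 × 1.6687 = 0.2120
λ_eff = λ(1-P_K) = 11.3 × (1 - 0.21204) = 11.3 × 0.78796 = 8.9039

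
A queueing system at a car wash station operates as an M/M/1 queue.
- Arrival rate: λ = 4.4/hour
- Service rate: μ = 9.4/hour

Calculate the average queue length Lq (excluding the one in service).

ρ = λ/μ = 4.4/9.4 = 0.4681
For M/M/1: Lq = λ²/(μ(μ-λ))
Lq = 19.36/(9.4 × 5.00)
Lq = 0.4119 cars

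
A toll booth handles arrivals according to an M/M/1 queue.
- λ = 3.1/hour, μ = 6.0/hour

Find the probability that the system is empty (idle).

ρ = λ/μ = 3.1/6.0 = 0.5167
P(0) = 1 - ρ = 1 - 0.5167 = 0.4833
The server is idle 48.33% of the time.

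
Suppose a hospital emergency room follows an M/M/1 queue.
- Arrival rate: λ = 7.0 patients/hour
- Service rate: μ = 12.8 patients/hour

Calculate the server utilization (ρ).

Server utilization: ρ = λ/μ
ρ = 7.0/12.8 = 0.5469
The server is busy 54.69% of the time.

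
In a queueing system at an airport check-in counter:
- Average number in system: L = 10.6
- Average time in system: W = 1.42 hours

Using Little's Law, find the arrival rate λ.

Little's Law: L = λW, so λ = L/W
λ = 10.6/1.42 = 7.4648 passengers/hour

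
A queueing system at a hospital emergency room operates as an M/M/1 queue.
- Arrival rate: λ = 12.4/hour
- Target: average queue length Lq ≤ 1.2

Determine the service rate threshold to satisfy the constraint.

For M/M/1: Lq = λ²/(μ(μ-λ))
Need Lq ≤ 1.2, i.e. μ(μ-λ) ≥ λ²/1.2
μ² - 12.4μ - 153.76/1.2 ≥ 0  →  μ² - 12.4μ - 128.13333 ≥ 0
Quadratic formula (positive root): μ = [λ + √(λ² + 4×128.13333)]/2
Discriminant: 153.76 + 4×128.13333 = 666.2933, √666.2933 = 25.8127
μ ≥ (12.4 + 25.8127)/2 = 19.1063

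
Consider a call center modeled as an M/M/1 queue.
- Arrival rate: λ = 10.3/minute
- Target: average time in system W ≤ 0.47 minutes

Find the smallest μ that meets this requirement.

For M/M/1: W = 1/(μ-λ)
Need W ≤ 0.47, so 1/(μ-λ) ≤ 0.47
μ - λ ≥ 1/0.47 = 2.1277
μ ≥ 10.3 + 2.1277 = 12.4277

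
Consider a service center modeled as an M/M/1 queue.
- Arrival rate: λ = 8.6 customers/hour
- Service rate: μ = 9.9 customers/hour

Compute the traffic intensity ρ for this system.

Server utilization: ρ = λ/μ
ρ = 8.6/9.9 = 0.8687
The server is busy 86.87% of the time.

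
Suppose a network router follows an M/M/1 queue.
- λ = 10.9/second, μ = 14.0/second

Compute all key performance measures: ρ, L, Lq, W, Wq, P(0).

Step 1: ρ = λ/μ = 10.9/14.0 = 0.7786
Step 2: L = λ/(μ-λ) = 10.9/3.10 = 3.5161
Step 3: Lq = λ²/(μ(μ-λ)) = 118.81/(14.0×3.10) = 2.7376
Step 4: W = 1/(μ-λ) = 1/3.10 = 0.32258
Step 5: Wq = λ/(μ(μ-λ)) = 10.9/(14.0×3.10) = 0.2512
Step 6: P(0) = 1-ρ = 0.2214
Verify: L = λW = 10.9×0.32258 = 3.5161 ✔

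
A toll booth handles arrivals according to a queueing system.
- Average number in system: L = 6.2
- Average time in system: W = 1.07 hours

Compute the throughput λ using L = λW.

Little's Law: L = λW, so λ = L/W
λ = 6.2/1.07 = 5.7944 vehicles/hour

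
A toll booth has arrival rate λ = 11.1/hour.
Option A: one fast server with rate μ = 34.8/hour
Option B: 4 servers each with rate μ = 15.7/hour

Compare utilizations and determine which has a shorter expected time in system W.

Option A: single server μ = 34.8 (M/M/1)
  ρ_A = 11.1/34.8 = 0.3190
  W_A = 1/(μ-λ) = 1/(34.8-11.1) = 1/23.70 = 0.04219

Option B: 4 servers μ = 15.7 (M/M/4)
  ρ_B = λ/(cμ) = 11.1/(4×15.7) = 0.1768
  Offered load a = λ/μ = cρ = 11.1/15.7 = 0.7070
  P₀ = [ Σₙ₌₀^3 aⁿ/n! + a^4/(4!(1-ρ)) ]⁻¹
  Σ = a^0/0! + a^1/1! + a^2/2! + a^3/3! = 1.0000 + 0.7070 + 0.2499 + 0.05890 = 2.0158
  a^4/(4!(1-ρ)) = 0.2499/(24 × 0.8232) = 0.01265
  P₀ = 1/(2.0158 + 0.01265) = 0.4930
  Lq = P₀·a^4·ρ / (4!(1-ρ)²) = 0.49298 × 0.24986 × 0.17675 / (24 × 0.67774) = 0.001338
  Wq_B = Lq/λ = 0.0013385/11.1 = 0.0001206
  W_B = Wq_B + 1/μ = 0.0001206 + 0.06369 = 0.06381

Since W_A = 0.04219 < W_B = 0.06381, Option A (single fast server) has the shorter time in system.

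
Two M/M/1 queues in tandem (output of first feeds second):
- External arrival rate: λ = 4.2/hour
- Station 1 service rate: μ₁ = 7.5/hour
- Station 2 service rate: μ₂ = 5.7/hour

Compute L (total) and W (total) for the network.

By Jackson's theorem, each station behaves as independent M/M/1.
Station 1: ρ₁ = 4.2/7.5 = 0.5600, L₁ = ρ₁/(1-ρ₁) = λ/(μ₁-λ) = 4.2/3.30 = 1.2727
Station 2: ρ₂ = 4.2/5.7 = 0.7368, L₂ = ρ₂/(1-ρ₂) = λ/(μ₂-λ) = 4.2/1.50 = 2.8000
Total: L = L₁ + L₂ = 1.2727 + 2.8000 = 4.0727
W = L/λ = 4.0727/4.2 = 0.9697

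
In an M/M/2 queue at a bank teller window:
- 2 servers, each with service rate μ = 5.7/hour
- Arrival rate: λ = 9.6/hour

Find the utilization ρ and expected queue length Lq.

Traffic intensity: ρ = λ/(cμ) = 9.6/(2×5.7) = 0.8421
Since ρ = 0.8421 < 1, system is stable.
Offered load a = λ/μ = cρ = 9.6/5.7 = 1.6842
P₀ = [ Σₙ₌₀^1 aⁿ/n! + a^2/(2!(1-ρ)) ]⁻¹
Σ = a^0/0! + a^1/1! = 1.0000 + 1.6842 = 2.6842
a^2/(2!(1-ρ)) = 2.83657/(2 × 0.157895) = 8.9825
P₀ = 1/(2.6842 + 8.9825) = 0.08571
Lq = P₀·a^2·ρ / (2!(1-ρ)²) = 0.085714 × 2.8366 × 0.84211 / (2 × 0.024931) = 4.1063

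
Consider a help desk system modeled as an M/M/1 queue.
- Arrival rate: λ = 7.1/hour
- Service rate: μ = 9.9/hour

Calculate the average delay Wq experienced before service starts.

First, compute utilization: ρ = λ/μ = 7.1/9.9 = 0.7172
For M/M/1: Wq = λ/(μ(μ-λ))
Wq = 7.1/(9.9 × (9.9-7.1))
Wq = 7.1/(9.9 × 2.80)
Wq = 0.2561 hours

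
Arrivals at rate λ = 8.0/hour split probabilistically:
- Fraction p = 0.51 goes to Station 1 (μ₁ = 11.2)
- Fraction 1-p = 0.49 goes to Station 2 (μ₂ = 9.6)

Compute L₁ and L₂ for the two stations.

Effective rates: λ₁ = 8.0×0.51 = 4.08, λ₂ = 8.0×0.49 = 3.92
Station 1: ρ₁ = 4.08/11.2 = 0.36429, L₁ = ρ₁/(1-ρ₁) = 0.36429/(1-0.36429) = 0.5730
Station 2: ρ₂ = 3.92/9.6 = 0.40833, L₂ = ρ₂/(1-ρ₂) = 0.40833/(1-0.40833) = 0.6901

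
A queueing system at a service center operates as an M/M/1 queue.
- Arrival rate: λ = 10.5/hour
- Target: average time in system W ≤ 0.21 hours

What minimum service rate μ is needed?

For M/M/1: W = 1/(μ-λ)
Need W ≤ 0.21, so 1/(μ-λ) ≤ 0.21
μ - λ ≥ 1/0.21 = 4.7619
μ ≥ 10.5 + 4.7619 = 15.2619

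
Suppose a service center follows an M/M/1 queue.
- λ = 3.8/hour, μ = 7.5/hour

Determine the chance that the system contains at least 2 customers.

ρ = λ/μ = 3.8/7.5 = 0.5067
P(N ≥ n) = ρⁿ
P(N ≥ 2) = 0.5067^2
P(N ≥ 2) = 0.2567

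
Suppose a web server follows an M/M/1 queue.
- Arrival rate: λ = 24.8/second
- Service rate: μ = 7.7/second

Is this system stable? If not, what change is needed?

Stability requires ρ = λ/(cμ) < 1
ρ = 24.8/(1 × 7.7) = 24.8/7.70 = 3.2208
Since 3.2208 ≥ 1, the system is UNSTABLE.
Queue grows without bound. Need μ > λ = 24.8.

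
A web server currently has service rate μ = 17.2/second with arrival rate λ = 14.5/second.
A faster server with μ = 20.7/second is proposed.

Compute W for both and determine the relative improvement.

System 1: ρ₁ = 14.5/17.2 = 0.8430, W₁ = 1/(17.2-14.5) = 0.3704
System 2: ρ₂ = 14.5/20.7 = 0.7005, W₂ = 1/(20.7-14.5) = 0.1613
Improvement: (W₁-W₂)/W₁ = (0.3704-0.1613)/0.3704 = 56.45%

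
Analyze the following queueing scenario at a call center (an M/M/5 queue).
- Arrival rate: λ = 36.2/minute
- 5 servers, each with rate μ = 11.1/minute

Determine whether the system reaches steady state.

Stability requires ρ = λ/(cμ) < 1
ρ = 36.2/(5 × 11.1) = 36.2/55.50 = 0.6523
Since 0.6523 < 1, the system is STABLE.
The servers are busy 65.23% of the time.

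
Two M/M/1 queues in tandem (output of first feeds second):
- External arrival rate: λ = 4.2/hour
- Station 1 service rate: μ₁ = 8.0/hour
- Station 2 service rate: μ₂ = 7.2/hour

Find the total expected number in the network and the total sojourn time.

By Jackson's theorem, each station behaves as independent M/M/1.
Station 1: ρ₁ = 4.2/8.0 = 0.5250, L₁ = ρ₁/(1-ρ₁) = λ/(μ₁-λ) = 4.2/3.80 = 1.1053
Station 2: ρ₂ = 4.2/7.2 = 0.5833, L₂ = ρ₂/(1-ρ₂) = λ/(μ₂-λ) = 4.2/3.00 = 1.4000
Total: L = L₁ + L₂ = 1.1053 + 1.4000 = 2.5053
W = L/λ = 2.5053/4.2 = 0.5965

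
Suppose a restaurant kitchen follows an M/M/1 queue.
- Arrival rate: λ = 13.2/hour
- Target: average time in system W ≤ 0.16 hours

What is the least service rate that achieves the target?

For M/M/1: W = 1/(μ-λ)
Need W ≤ 0.16, so 1/(μ-λ) ≤ 0.16
μ - λ ≥ 1/0.16 = 6.2500
μ ≥ 13.2 + 6.2500 = 19.4500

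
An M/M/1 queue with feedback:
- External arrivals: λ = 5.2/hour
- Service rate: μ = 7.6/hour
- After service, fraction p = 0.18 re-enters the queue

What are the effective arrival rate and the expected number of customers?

Effective arrival rate: λ_eff = λ/(1-p) = 5.2/(1-0.18) = 5.2/0.82 = 6.34146
ρ = λ_eff/μ = 6.34146/7.6 = 0.834403
L = ρ/(1-ρ) = 0.834403/(1-0.834403) = 5.0388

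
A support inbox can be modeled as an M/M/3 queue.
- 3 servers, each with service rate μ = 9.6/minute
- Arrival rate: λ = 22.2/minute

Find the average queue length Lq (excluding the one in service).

Traffic intensity: ρ = λ/(cμ) = 22.2/(3×9.6) = 0.7708
Since ρ = 0.7708 < 1, system is stable.
Offered load a = λ/μ = cρ = 22.2/9.6 = 2.3125
P₀ = [ Σₙ₌₀^2 aⁿ/n! + a^3/(3!(1-ρ)) ]⁻¹
Σ = a^0/0! + a^1/1! + a^2/2! = 1.0000 + 2.3125 + 2.6738 = 5.9863
a^3/(3!(1-ρ)) = 12.3665/(6 × 0.229167) = 8.9938
P₀ = 1/(5.9863 + 8.9938) = 0.06676
Lq = P₀·a^3·ρ / (3!(1-ρ)²) = 0.066755 × 12.3665 × 0.77083 / (6 × 0.052517) = 2.0195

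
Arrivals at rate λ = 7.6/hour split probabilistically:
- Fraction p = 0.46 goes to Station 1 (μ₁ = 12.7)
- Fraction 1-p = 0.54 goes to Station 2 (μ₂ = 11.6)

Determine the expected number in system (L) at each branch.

Effective rates: λ₁ = 7.6×0.46 = 3.496, λ₂ = 7.6×0.54 = 4.104
Station 1: ρ₁ = 3.496/12.7 = 0.27528, L₁ = ρ₁/(1-ρ₁) = 0.27528/(1-0.27528) = 0.3798
Station 2: ρ₂ = 4.104/11.6 = 0.3538, L₂ = ρ₂/(1-ρ₂) = 0.3538/(1-0.3538) = 0.5475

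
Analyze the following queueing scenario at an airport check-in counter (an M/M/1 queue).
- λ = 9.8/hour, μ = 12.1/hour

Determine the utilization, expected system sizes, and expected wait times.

Step 1: ρ = λ/μ = 9.8/12.1 = 0.8099
Step 2: L = λ/(μ-λ) = 9.8/2.30 = 4.2609
Step 3: Lq = λ²/(μ(μ-λ)) = 96.04/(12.1×2.30) = 3.4510
Step 4: W = 1/(μ-λ) = 1/2.30 = 0.434783
Step 5: Wq = λ/(μ(μ-λ)) = 9.8/(12.1×2.30) = 0.3521
Step 6: P(0) = 1-ρ = 0.1901
Verify: L = λW = 9.8×0.434783 = 4.2609 ✔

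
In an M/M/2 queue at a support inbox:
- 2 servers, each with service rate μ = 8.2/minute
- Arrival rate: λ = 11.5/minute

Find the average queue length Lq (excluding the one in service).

Traffic intensity: ρ = λ/(cμ) = 11.5/(2×8.2) = 0.7012
Since ρ = 0.7012 < 1, system is stable.
Offered load a = λ/μ = cρ = 11.5/8.2 = 1.4024
P₀ = [ Σₙ₌₀^1 aⁿ/n! + a^2/(2!(1-ρ)) ]⁻¹
Σ = a^0/0! + a^1/1! = 1.0000 + 1.4024 = 2.4024
a^2/(2!(1-ρ)) = 1.9668/(2 × 0.29878) = 3.2914
P₀ = 1/(2.4024 + 3.2914) = 0.1756
Lq = P₀·a^2·ρ / (2!(1-ρ)²) = 0.17563 × 1.9668 × 0.70122 / (2 × 0.089270) = 1.3567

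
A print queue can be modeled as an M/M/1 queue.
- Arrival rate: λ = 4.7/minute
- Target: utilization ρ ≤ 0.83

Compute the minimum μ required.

ρ = λ/μ, so μ = λ/ρ
μ ≥ 4.7/0.83 = 5.6627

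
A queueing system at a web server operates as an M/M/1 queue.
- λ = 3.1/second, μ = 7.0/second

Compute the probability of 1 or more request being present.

ρ = λ/μ = 3.1/7.0 = 0.4429
P(N ≥ n) = ρⁿ
P(N ≥ 1) = 0.4429^1
P(N ≥ 1) = 0.4429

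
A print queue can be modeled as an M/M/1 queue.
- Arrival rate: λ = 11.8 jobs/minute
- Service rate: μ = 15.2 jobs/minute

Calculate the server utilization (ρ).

Server utilization: ρ = λ/μ
ρ = 11.8/15.2 = 0.7763
The server is busy 77.63% of the time.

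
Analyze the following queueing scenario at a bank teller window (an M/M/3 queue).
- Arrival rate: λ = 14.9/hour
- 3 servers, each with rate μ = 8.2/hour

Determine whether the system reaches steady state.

Stability requires ρ = λ/(cμ) < 1
ρ = 14.9/(3 × 8.2) = 14.9/24.60 = 0.6057
Since 0.6057 < 1, the system is STABLE.
The servers are busy 60.57% of the time.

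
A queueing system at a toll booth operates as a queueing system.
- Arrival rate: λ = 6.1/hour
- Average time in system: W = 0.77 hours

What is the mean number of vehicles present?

Little's Law: L = λW
L = 6.1 × 0.77 = 4.6970 vehicles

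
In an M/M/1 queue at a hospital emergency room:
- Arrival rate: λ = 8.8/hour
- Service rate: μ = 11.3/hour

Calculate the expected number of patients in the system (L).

ρ = λ/μ = 8.8/11.3 = 0.7788
For M/M/1: L = λ/(μ-λ)
L = 8.8/(11.3-8.8) = 8.8/2.50
L = 3.5200 patients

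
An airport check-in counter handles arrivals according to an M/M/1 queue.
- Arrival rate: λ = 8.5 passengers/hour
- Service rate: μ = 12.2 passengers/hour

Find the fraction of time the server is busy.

Server utilization: ρ = λ/μ
ρ = 8.5/12.2 = 0.6967
The server is busy 69.67% of the time.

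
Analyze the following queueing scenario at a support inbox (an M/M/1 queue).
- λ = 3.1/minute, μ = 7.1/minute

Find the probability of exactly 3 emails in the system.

ρ = λ/μ = 3.1/7.1 = 0.4366
P(n) = (1-ρ)ρⁿ
P(3) = (1-0.4366) × 0.4366^3
P(3) = 0.5634 × 0.08322
P(3) = 0.04689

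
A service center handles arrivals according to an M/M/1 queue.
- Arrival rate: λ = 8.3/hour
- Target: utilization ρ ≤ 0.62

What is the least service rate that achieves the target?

ρ = λ/μ, so μ = λ/ρ
μ ≥ 8.3/0.62 = 13.3871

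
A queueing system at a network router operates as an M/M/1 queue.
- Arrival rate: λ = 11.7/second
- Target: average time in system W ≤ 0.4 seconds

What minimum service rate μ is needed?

For M/M/1: W = 1/(μ-λ)
Need W ≤ 0.4, so 1/(μ-λ) ≤ 0.4
μ - λ ≥ 1/0.4 = 2.5000
μ ≥ 11.7 + 2.5000 = 14.2000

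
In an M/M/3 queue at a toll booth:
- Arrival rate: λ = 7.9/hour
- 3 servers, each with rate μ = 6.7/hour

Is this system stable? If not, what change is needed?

Stability requires ρ = λ/(cμ) < 1
ρ = 7.9/(3 × 6.7) = 7.9/20.10 = 0.3930
Since 0.3930 < 1, the system is STABLE.
The servers are busy 39.30% of the time.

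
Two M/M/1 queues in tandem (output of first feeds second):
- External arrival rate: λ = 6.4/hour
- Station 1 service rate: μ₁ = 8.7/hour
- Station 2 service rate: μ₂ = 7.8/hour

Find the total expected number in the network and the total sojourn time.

By Jackson's theorem, each station behaves as independent M/M/1.
Station 1: ρ₁ = 6.4/8.7 = 0.7356, L₁ = ρ₁/(1-ρ₁) = λ/(μ₁-λ) = 6.4/2.30 = 2.7826
Station 2: ρ₂ = 6.4/7.8 = 0.8205, L₂ = ρ₂/(1-ρ₂) = λ/(μ₂-λ) = 6.4/1.40 = 4.5714
Total: L = L₁ + L₂ = 2.7826 + 4.5714 = 7.3540
W = L/λ = 7.3540/6.4 = 1.1491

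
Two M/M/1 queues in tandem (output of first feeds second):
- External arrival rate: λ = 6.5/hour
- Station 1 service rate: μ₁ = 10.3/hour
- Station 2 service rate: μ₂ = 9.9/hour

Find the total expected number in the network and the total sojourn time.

By Jackson's theorem, each station behaves as independent M/M/1.
Station 1: ρ₁ = 6.5/10.3 = 0.6311, L₁ = ρ₁/(1-ρ₁) = λ/(μ₁-λ) = 6.5/3.80 = 1.7105
Station 2: ρ₂ = 6.5/9.9 = 0.6566, L₂ = ρ₂/(1-ρ₂) = λ/(μ₂-λ) = 6.5/3.40 = 1.9118
Total: L = L₁ + L₂ = 1.7105 + 1.9118 = 3.6223
W = L/λ = 3.6223/6.5 = 0.5573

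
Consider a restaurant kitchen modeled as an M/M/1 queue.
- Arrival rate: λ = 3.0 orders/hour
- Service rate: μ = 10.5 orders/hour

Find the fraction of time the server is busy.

Server utilization: ρ = λ/μ
ρ = 3.0/10.5 = 0.2857
The server is busy 28.57% of the time.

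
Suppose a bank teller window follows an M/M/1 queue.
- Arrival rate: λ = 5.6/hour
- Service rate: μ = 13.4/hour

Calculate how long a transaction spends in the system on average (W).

First, compute utilization: ρ = λ/μ = 5.6/13.4 = 0.4179
For M/M/1: W = 1/(μ-λ)
W = 1/(13.4-5.6) = 1/7.80
W = 0.1282 hours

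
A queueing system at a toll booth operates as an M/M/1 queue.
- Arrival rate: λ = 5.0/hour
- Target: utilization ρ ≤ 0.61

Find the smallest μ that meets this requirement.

ρ = λ/μ, so μ = λ/ρ
μ ≥ 5.0/0.61 = 8.1967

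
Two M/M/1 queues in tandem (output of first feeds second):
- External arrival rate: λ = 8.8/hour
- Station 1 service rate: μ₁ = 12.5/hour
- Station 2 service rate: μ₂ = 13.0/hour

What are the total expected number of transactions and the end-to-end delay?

By Jackson's theorem, each station behaves as independent M/M/1.
Station 1: ρ₁ = 8.8/12.5 = 0.7040, L₁ = ρ₁/(1-ρ₁) = λ/(μ₁-λ) = 8.8/3.70 = 2.3784
Station 2: ρ₂ = 8.8/13.0 = 0.6769, L₂ = ρ₂/(1-ρ₂) = λ/(μ₂-λ) = 8.8/4.20 = 2.0952
Total: L = L₁ + L₂ = 2.3784 + 2.0952 = 4.4736
W = L/λ = 4.4736/8.8 = 0.5084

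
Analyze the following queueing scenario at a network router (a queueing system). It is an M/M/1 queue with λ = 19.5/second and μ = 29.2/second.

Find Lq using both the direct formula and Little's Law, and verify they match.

Method 1 (direct): Lq = λ²/(μ(μ-λ)) = 380.25/(29.2 × 9.70) = 1.3425

Method 2 (Little's Law):
W = 1/(μ-λ) = 1/9.70 = 0.103093
Wq = W - 1/μ = 0.103093 - 0.0342466 = 0.068846
Lq = λWq = 19.5 × 0.068846 = 1.3425 ✔ (matches Method 1)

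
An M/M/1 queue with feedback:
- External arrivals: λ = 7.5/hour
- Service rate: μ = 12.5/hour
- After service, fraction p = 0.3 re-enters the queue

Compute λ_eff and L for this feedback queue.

Effective arrival rate: λ_eff = λ/(1-p) = 7.5/(1-0.3) = 7.5/0.70 = 10.71429
ρ = λ_eff/μ = 10.71429/12.5 = 0.857143
L = ρ/(1-ρ) = 0.857143/(1-0.857143) = 6.0000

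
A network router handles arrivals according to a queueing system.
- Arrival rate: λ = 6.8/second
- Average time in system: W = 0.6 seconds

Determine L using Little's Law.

Little's Law: L = λW
L = 6.8 × 0.6 = 4.0800 packets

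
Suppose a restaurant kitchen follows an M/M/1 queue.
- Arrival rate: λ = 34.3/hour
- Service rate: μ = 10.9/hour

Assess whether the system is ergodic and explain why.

Stability requires ρ = λ/(cμ) < 1
ρ = 34.3/(1 × 10.9) = 34.3/10.90 = 3.1468
Since 3.1468 ≥ 1, the system is UNSTABLE.
Queue grows without bound. Need μ > λ = 34.3.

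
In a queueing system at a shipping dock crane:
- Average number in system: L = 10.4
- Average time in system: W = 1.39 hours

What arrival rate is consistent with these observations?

Little's Law: L = λW, so λ = L/W
λ = 10.4/1.39 = 7.4820 containers/hour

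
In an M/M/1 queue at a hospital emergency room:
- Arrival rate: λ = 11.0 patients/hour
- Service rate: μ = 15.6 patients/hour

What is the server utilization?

Server utilization: ρ = λ/μ
ρ = 11.0/15.6 = 0.7051
The server is busy 70.51% of the time.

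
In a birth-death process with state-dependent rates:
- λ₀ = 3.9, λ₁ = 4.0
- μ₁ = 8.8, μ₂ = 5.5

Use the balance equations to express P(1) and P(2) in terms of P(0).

Balance equations:
State 0: λ₀P₀ = μ₁P₁ → P₁ = (λ₀/μ₁)P₀ = (3.9/8.8)P₀ = 0.4432P₀
State 1: P₂ = (λ₀λ₁)/(μ₁μ₂)P₀ = (3.9×4.0)/(8.8×5.5)P₀ = 0.3223P₀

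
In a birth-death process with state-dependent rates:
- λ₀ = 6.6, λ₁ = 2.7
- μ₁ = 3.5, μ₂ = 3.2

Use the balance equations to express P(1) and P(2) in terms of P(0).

Balance equations:
State 0: λ₀P₀ = μ₁P₁ → P₁ = (λ₀/μ₁)P₀ = (6.6/3.5)P₀ = 1.8857P₀
State 1: P₂ = (λ₀λ₁)/(μ₁μ₂)P₀ = (6.6×2.7)/(3.5×3.2)P₀ = 1.5911P₀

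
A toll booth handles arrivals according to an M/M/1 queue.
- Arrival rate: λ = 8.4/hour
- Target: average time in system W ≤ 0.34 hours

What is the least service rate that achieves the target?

For M/M/1: W = 1/(μ-λ)
Need W ≤ 0.34, so 1/(μ-λ) ≤ 0.34
μ - λ ≥ 1/0.34 = 2.9412
μ ≥ 8.4 + 2.9412 = 11.3412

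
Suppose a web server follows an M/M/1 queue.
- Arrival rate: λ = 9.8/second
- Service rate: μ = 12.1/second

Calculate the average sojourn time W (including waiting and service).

First, compute utilization: ρ = λ/μ = 9.8/12.1 = 0.8099
For M/M/1: W = 1/(μ-λ)
W = 1/(12.1-9.8) = 1/2.30
W = 0.4348 seconds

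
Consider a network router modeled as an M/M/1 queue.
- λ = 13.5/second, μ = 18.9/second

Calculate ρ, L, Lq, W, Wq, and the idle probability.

Step 1: ρ = λ/μ = 13.5/18.9 = 0.7143
Step 2: L = λ/(μ-λ) = 13.5/5.40 = 2.5000
Step 3: Lq = λ²/(μ(μ-λ)) = 182.25/(18.9×5.40) = 1.7857
Step 4: W = 1/(μ-λ) = 1/5.40 = 0.185185
Step 5: Wq = λ/(μ(μ-λ)) = 13.5/(18.9×5.40) = 0.1323
Step 6: P(0) = 1-ρ = 0.2857
Verify: L = λW = 13.5×0.185185 = 2.5000 ✔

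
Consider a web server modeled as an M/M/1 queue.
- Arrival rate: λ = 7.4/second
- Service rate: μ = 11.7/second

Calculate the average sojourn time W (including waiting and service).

First, compute utilization: ρ = λ/μ = 7.4/11.7 = 0.6325
For M/M/1: W = 1/(μ-λ)
W = 1/(11.7-7.4) = 1/4.30
W = 0.2326 seconds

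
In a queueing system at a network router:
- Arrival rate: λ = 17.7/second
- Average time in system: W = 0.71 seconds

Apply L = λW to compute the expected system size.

Little's Law: L = λW
L = 17.7 × 0.71 = 12.5670 packets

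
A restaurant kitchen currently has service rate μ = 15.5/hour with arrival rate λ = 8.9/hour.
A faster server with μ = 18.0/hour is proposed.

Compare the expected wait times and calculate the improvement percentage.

System 1: ρ₁ = 8.9/15.5 = 0.5742, W₁ = 1/(15.5-8.9) = 0.15152
System 2: ρ₂ = 8.9/18.0 = 0.4944, W₂ = 1/(18.0-8.9) = 0.10989
Improvement: (W₁-W₂)/W₁ = (0.15152-0.10989)/0.15152 = 27.47%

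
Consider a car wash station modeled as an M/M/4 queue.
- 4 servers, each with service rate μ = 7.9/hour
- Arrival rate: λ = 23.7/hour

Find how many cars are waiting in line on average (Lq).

Traffic intensity: ρ = λ/(cμ) = 23.7/(4×7.9) = 0.7500
Since ρ = 0.7500 < 1, system is stable.
Offered load a = λ/μ = cρ = 23.7/7.9 = 3.0000
P₀ = [ Σₙ₌₀^3 aⁿ/n! + a^4/(4!(1-ρ)) ]⁻¹
Σ = a^0/0! + a^1/1! + a^2/2! + a^3/3! = 1.0000 + 3.0000 + 4.5000 + 4.5000 = 13.0000
a^4/(4!(1-ρ)) = 81.0000/(24 × 0.2500) = 13.5000
P₀ = 1/(13.0000 + 13.5000) = 0.03774
Lq = P₀·a^4·ρ / (4!(1-ρ)²) = 0.037736 × 81.0000 × 0.75000 / (24 × 0.062500) = 1.5283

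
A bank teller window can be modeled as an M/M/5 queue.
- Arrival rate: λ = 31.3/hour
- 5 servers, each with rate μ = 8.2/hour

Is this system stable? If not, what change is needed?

Stability requires ρ = λ/(cμ) < 1
ρ = 31.3/(5 × 8.2) = 31.3/41.00 = 0.7634
Since 0.7634 < 1, the system is STABLE.
The servers are busy 76.34% of the time.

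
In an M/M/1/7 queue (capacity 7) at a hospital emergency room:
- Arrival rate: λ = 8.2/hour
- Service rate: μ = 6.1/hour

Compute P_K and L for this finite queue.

ρ = λ/μ = 8.2/6.1 = 1.344262
P₀ = (1-ρ)/(1-ρ^(K+1)) = (1-1.344262)/(1-1.344262^8) = -0.3443/-9.6628 = 0.03563
P_K = P₀×ρ^K = 0.03563 × 1.344262^7 = 0.03563 × 7.9321 = 0.2826
Blocking probability P_7 = 0.2826 (28.26%)
L = ρ[1 - (K+1)ρ^K + Kρ^(K+1)] / [(1-ρ)(1-ρ^(K+1))]
L = 1.344262 × (1 - 8×7.9320867 + 7×10.662803) / ((1 - 1.344262) × (1 - 10.662803)) = 4.9232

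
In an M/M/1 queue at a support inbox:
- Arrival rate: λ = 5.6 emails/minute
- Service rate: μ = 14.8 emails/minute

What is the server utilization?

Server utilization: ρ = λ/μ
ρ = 5.6/14.8 = 0.3784
The server is busy 37.84% of the time.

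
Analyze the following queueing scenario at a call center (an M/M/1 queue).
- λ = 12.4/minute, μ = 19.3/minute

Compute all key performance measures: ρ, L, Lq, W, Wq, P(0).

Step 1: ρ = λ/μ = 12.4/19.3 = 0.6425
Step 2: L = λ/(μ-λ) = 12.4/6.90 = 1.7971
Step 3: Lq = λ²/(μ(μ-λ)) = 153.76/(19.3×6.90) = 1.1546
Step 4: W = 1/(μ-λ) = 1/6.90 = 0.14493
Step 5: Wq = λ/(μ(μ-λ)) = 12.4/(19.3×6.90) = 0.09311
Step 6: P(0) = 1-ρ = 0.3575
Verify: L = λW = 12.4×0.14493 = 1.7971 ✔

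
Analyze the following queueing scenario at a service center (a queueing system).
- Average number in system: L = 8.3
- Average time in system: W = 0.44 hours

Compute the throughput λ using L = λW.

Little's Law: L = λW, so λ = L/W
λ = 8.3/0.44 = 18.8636 customers/hour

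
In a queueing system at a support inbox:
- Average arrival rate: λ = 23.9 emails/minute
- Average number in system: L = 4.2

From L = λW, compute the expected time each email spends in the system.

Little's Law: L = λW, so W = L/λ
W = 4.2/23.9 = 0.1757 minutes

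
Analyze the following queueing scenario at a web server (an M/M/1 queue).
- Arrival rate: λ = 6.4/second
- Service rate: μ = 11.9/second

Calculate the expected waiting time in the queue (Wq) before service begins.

First, compute utilization: ρ = λ/μ = 6.4/11.9 = 0.5378
For M/M/1: Wq = λ/(μ(μ-λ))
Wq = 6.4/(11.9 × (11.9-6.4))
Wq = 6.4/(11.9 × 5.50)
Wq = 0.09778 seconds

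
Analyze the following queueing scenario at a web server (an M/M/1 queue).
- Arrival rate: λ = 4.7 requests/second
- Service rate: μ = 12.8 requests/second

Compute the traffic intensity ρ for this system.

Server utilization: ρ = λ/μ
ρ = 4.7/12.8 = 0.3672
The server is busy 36.72% of the time.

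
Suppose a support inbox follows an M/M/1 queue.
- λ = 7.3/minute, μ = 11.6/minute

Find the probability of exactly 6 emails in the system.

ρ = λ/μ = 7.3/11.6 = 0.62931034
P(n) = (1-ρ)ρⁿ
P(6) = (1-0.62931034) × 0.62931034^6
P(6) = 0.37069 × 0.062114
P(6) = 0.02303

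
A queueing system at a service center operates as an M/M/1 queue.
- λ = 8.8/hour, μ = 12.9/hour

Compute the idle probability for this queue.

ρ = λ/μ = 8.8/12.9 = 0.6822
P(0) = 1 - ρ = 1 - 0.6822 = 0.3178
The server is idle 31.78% of the time.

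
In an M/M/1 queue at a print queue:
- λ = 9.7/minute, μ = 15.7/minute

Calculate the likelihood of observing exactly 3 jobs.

ρ = λ/μ = 9.7/15.7 = 0.61783
P(n) = (1-ρ)ρⁿ
P(3) = (1-0.61783) × 0.61783^3
P(3) = 0.38217 × 0.23583
P(3) = 0.09013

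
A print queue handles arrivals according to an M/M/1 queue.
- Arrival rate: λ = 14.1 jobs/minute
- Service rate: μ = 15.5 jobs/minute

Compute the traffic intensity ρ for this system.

Server utilization: ρ = λ/μ
ρ = 14.1/15.5 = 0.9097
The server is busy 90.97% of the time.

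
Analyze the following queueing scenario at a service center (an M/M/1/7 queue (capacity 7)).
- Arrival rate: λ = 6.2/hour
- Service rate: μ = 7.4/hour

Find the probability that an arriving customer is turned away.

ρ = λ/μ = 6.2/7.4 = 0.83784
P₀ = (1-ρ)/(1-ρ^(K+1)) = (1-0.83784)/(1-0.83784^8) = 0.1622/0.7572 = 0.2142
P_K = P₀×ρ^K = 0.21416 × 0.83784^7 = 0.21416 × 0.28982 = 0.06207
Blocking probability = 6.21%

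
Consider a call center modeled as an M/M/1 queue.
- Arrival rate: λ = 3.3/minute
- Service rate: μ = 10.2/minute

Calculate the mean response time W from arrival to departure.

First, compute utilization: ρ = λ/μ = 3.3/10.2 = 0.3235
For M/M/1: W = 1/(μ-λ)
W = 1/(10.2-3.3) = 1/6.90
W = 0.1449 minutes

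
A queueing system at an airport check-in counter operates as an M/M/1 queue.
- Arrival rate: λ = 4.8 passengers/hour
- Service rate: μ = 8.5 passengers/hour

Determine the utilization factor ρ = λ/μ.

Server utilization: ρ = λ/μ
ρ = 4.8/8.5 = 0.5647
The server is busy 56.47% of the time.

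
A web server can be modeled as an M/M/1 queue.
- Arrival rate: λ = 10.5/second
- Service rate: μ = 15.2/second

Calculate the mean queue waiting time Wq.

First, compute utilization: ρ = λ/μ = 10.5/15.2 = 0.6908
For M/M/1: Wq = λ/(μ(μ-λ))
Wq = 10.5/(15.2 × (15.2-10.5))
Wq = 10.5/(15.2 × 4.70)
Wq = 0.1470 seconds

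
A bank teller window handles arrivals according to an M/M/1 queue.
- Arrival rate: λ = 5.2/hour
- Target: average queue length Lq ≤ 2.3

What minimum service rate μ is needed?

For M/M/1: Lq = λ²/(μ(μ-λ))
Need Lq ≤ 2.3, i.e. μ(μ-λ) ≥ λ²/2.3
μ² - 5.2μ - 27.04/2.3 ≥ 0  →  μ² - 5.2μ - 11.75652 ≥ 0
Quadratic formula (positive root): μ = [λ + √(λ² + 4×11.75652)]/2
Discriminant: 27.04 + 4×11.75652 = 74.0661, √74.0661 = 8.6062
μ ≥ (5.2 + 8.6062)/2 = 6.9031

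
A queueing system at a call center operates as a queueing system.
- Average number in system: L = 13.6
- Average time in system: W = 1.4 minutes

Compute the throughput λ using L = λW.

Little's Law: L = λW, so λ = L/W
λ = 13.6/1.4 = 9.7143 calls/minute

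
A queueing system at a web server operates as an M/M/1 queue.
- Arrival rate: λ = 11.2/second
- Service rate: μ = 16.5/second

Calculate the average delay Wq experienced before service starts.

First, compute utilization: ρ = λ/μ = 11.2/16.5 = 0.6788
For M/M/1: Wq = λ/(μ(μ-λ))
Wq = 11.2/(16.5 × (16.5-11.2))
Wq = 11.2/(16.5 × 5.30)
Wq = 0.1281 seconds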